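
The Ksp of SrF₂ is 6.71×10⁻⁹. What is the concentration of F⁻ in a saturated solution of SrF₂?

SrF₂(s) ⇌ Sr²⁺(aq) + 2 F⁻(aq)
If s mol/L of SrF₂ dissolves, [Sr²⁺] = s and [F⁻] = 2s.
Ksp = [Sr²⁺][F⁻]^2 = s · (2s)^2 = 4s^3 = 6.71×10⁻⁹
s = 1.19×10⁻³ mol/L
[F⁻] = 2s = 2.38×10⁻³ mol/L

2.38×10⁻³ M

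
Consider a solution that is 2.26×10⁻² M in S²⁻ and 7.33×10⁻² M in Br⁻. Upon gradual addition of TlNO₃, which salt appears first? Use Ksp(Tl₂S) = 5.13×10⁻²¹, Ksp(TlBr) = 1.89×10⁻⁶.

Precipitation of each salt begins when its ion product equals Ksp.
For Tl₂S: [Tl⁺] = (Ksp/[S²⁻])^(1/2) = 4.76×10⁻¹⁰ M
For TlBr: [Tl⁺] = (Ksp/[Br⁻]) = 2.58×10⁻⁵ M
Since Tl₂S needs less Tl⁺ to reach saturation, it precipitates first.

Tl₂S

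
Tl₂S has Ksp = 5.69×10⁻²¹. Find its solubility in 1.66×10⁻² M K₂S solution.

2.93×10⁻¹⁰ M

Tl₂S(s) ⇌ 2 Tl⁺(aq) + S²⁻(aq)
S²⁻ is already present at 1.66×10⁻² M. If s mol/L of Tl₂S dissolves, [Tl⁺] = 2s while [S²⁻] ≈ 1.66×10⁻² M.
Ksp = [Tl⁺]^2[S²⁻] = (2s)^2(1.66×10⁻²)
(2s)^2 = 5.69×10⁻²¹ / (1.66×10⁻²) = 3.43×10⁻¹⁹
s = 2.93×10⁻¹⁰ M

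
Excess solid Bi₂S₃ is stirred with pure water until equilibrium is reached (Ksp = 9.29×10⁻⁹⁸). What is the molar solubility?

1.54×10⁻²⁰ M

Bi₂S₃(s) ⇌ 2 Bi³⁺(aq) + 3 S²⁻(aq)
If s mol/L of Bi₂S₃ dissolves, [Bi³⁺] = 2s and [S²⁻] = 3s.
Ksp = [Bi³⁺]^2[S²⁻]^3 = (2s)^2 · (3s)^3 = 108s^5
108s^5 = 9.29×10⁻⁹⁸  ⇒  s^5 = 8.60×10⁻¹⁰⁰
s = 1.54×10⁻²⁰ mol/L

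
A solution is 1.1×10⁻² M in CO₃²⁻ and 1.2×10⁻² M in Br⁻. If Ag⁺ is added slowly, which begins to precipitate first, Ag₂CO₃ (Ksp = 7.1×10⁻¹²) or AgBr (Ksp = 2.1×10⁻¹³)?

AgBr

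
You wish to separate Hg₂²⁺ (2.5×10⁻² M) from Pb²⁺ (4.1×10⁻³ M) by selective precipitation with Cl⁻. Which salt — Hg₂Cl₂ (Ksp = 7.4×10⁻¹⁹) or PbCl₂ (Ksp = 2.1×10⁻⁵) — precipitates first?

Hg₂Cl₂

Precipitation of each salt begins when its ion product equals Ksp.
For Hg₂Cl₂: [Cl⁻] = (Ksp/[Hg₂²⁺])^(1/2) = 5.4×10⁻⁹ M
For PbCl₂: [Cl⁻] = (Ksp/[Pb²⁺])^(1/2) = 7.2×10⁻² M
The smaller threshold [Cl⁻] is reached first, so Hg₂Cl₂ precipitates first.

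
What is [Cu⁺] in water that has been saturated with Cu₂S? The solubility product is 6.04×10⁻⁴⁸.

2.29×10⁻¹⁶ M

Cu₂S(s) ⇌ 2 Cu⁺(aq) + S²⁻(aq)
For each mole of Cu₂S that dissolves per liter, [Cu⁺] = 2s and [S²⁻] = s; let s denote this solubility.
Ksp = [Cu⁺]^2[S²⁻] = (2s)^2 · s = 4s^3 = 6.04×10⁻⁴⁸
s = 1.15×10⁻¹⁶ mol/L
[Cu⁺] = 2s = 2.29×10⁻¹⁶ mol/L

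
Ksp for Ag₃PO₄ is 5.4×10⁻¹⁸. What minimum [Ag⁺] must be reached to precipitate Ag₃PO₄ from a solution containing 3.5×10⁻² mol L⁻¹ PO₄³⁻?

A salt starts to precipitate once the ion product Q reaches its Ksp.
Ag₃PO₄(s) ⇌ 3 Ag⁺(aq) + PO₄³⁻(aq)
Ksp = [Ag⁺]^3[PO₄³⁻] = [Ag⁺]^3(3.5×10⁻²)
[Ag⁺]^3 = 5.4×10⁻¹⁸ / (3.5×10⁻²) = 1.5×10⁻¹⁶
[Ag⁺] = 5.4×10⁻⁶ mol L⁻¹

5.4×10⁻⁶ M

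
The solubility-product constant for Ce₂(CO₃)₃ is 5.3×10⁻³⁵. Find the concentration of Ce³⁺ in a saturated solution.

Ce₂(CO₃)₃(s) ⇌ 2 Ce³⁺(aq) + 3 CO₃²⁻(aq)
With molar solubility s: [Ce³⁺] = 2s, [CO₃²⁻] = 3s.
Ksp = [Ce³⁺]^2[CO₃²⁻]^3 = (2s)^2 · (3s)^3 = 108s^5 = 5.3×10⁻³⁵
s = 5.5×10⁻⁸ M
[Ce³⁺] = 2s = 1.1×10⁻⁷ M

1.1×10⁻⁷ M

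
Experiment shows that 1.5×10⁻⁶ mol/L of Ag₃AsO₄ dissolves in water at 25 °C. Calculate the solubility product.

Ag₃AsO₄(s) ⇌ 3 Ag⁺(aq) + AsO₄³⁻(aq)
Let s be the molar solubility. Then [Ag⁺] = 3s and [AsO₄³⁻] = s.
Ksp = [Ag⁺]^3[AsO₄³⁻] = (3s)^3 · s = 27s^4
Ksp = 27 × (1.5×10⁻⁶)^4 = 1.4×10⁻²²

Ksp = 1.4×10⁻²²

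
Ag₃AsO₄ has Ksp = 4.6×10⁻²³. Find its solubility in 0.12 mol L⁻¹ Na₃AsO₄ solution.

2.4×10⁻⁸ M

Ag₃AsO₄(s) ⇌ 3 Ag⁺(aq) + AsO₄³⁻(aq)
The solution already contains AsO₄³⁻ at 0.12 mol L⁻¹. Let s be the molar solubility of Ag₃AsO₄.
[AsO₄³⁻] ≈ 0.12 mol L⁻¹ (common ion dominates); [Ag⁺] = 3s.
Ksp = [Ag⁺]^3[AsO₄³⁻] = (3s)^3(0.12)
(3s)^3 = 4.6×10⁻²³ / (0.12) = 3.8×10⁻²²
s = 2.4×10⁻⁸ mol L⁻¹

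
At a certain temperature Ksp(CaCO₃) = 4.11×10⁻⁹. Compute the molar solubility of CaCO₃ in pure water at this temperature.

CaCO₃(s) ⇌ Ca²⁺(aq) + CO₃²⁻(aq)
Let s be the molar solubility. Then [Ca²⁺] = s and [CO₃²⁻] = s.
Ksp = [Ca²⁺][CO₃²⁻] = s · s = s^2
s^2 = 4.11×10⁻⁹
s = 6.41×10⁻⁵ M

6.41×10⁻⁵ M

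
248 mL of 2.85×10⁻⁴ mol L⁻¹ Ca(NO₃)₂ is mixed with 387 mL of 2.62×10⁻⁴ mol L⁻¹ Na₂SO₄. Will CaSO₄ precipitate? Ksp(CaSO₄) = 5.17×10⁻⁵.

The combined volume is 635 mL.
[Ca²⁺] = (2.85×10⁻⁴)(248)/635 = 1.11×10⁻⁴ mol L⁻¹
[SO₄²⁻] = (2.62×10⁻⁴)(387)/635 = 1.60×10⁻⁴ mol L⁻¹
Q = [Ca²⁺][SO₄²⁻] = 1.78×10⁻⁸
Since Q (1.78×10⁻⁸) is less than Ksp (5.17×10⁻⁵), no CaSO₄ precipitates.

No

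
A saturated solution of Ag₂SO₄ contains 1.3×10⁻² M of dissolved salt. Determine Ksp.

Ksp = 8.8×10⁻⁶

Ag₂SO₄(s) ⇌ 2 Ag⁺(aq) + SO₄²⁻(aq)
Let s be the molar solubility. Then [Ag⁺] = 2s and [SO₄²⁻] = s.
Ksp = [Ag⁺]^2[SO₄²⁻] = (2s)^2 · s = 4s^3
Ksp = 4 × (1.3×10⁻²)^3 = 8.8×10⁻⁶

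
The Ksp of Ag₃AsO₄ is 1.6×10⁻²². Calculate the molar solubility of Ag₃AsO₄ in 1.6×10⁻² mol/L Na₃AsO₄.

Ag₃AsO₄(s) ⇌ 3 Ag⁺(aq) + AsO₄³⁻(aq)
Let s be the solubility of Ag₃AsO₄ here. The common ion gives [AsO₄³⁻] ≈ 1.6×10⁻² mol/L, and [Ag⁺] = 3s.
Ksp = [Ag⁺]^3[AsO₄³⁻] = (3s)^3(1.6×10⁻²)
(3s)^3 = 1.6×10⁻²² / (1.6×10⁻²) = 1.0×10⁻²⁰
s = 7.2×10⁻⁸ mol/L

7.2×10⁻⁸ M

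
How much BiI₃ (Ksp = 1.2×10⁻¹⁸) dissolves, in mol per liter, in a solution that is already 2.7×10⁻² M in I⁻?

6.1×10⁻¹⁴ M

BiI₃(s) ⇌ Bi³⁺(aq) + 3 I⁻(aq)
Let s be the solubility of BiI₃ here. The common ion gives [I⁻] ≈ 2.7×10⁻² M, and [Bi³⁺] = s.
Ksp = [Bi³⁺][I⁻]^3 = s(2.7×10⁻²)^3
s = 1.2×10⁻¹⁸ / (2.7×10⁻²)^3 = 6.1×10⁻¹⁴
s = 6.1×10⁻¹⁴ M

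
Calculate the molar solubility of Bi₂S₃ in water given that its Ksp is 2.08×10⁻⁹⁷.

Bi₂S₃(s) ⇌ 2 Bi³⁺(aq) + 3 S²⁻(aq)
For each mole of Bi₂S₃ that dissolves per liter, [Bi³⁺] = 2s and [S²⁻] = 3s; let s denote this solubility.
Ksp = [Bi³⁺]^2[S²⁻]^3 = (2s)^2 · (3s)^3 = 108s^5
108s^5 = 2.08×10⁻⁹⁷  ⇒  s^5 = 1.93×10⁻⁹⁹
s = (1.93×10⁻⁹⁹)^(1/5) = 1.81×10⁻²⁰ mol L⁻¹

1.81×10⁻²⁰ M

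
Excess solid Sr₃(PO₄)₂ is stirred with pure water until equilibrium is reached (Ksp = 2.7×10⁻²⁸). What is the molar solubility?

Sr₃(PO₄)₂(s) ⇌ 3 Sr²⁺(aq) + 2 PO₄³⁻(aq)
Call the molar solubility s, so that [Sr²⁺] = 3s and [PO₄³⁻] = 2s.
Ksp = [Sr²⁺]^3[PO₄³⁻]^2 = (3s)^3 · (2s)^2 = 108s^5
108s^5 = 2.7×10⁻²⁸  ⇒  s^5 = 2.5×10⁻³⁰
s = 1.2×10⁻⁶ mol/L

1.2×10⁻⁶ M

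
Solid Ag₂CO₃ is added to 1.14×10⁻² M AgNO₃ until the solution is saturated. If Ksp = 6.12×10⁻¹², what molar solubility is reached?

4.71×10⁻⁸ M

Ag₂CO₃(s) ⇌ 2 Ag⁺(aq) + CO₃²⁻(aq)
Let s be the solubility of Ag₂CO₃ here. The common ion gives [Ag⁺] ≈ 1.14×10⁻² M, and [CO₃²⁻] = s.
Ksp = [Ag⁺]^2[CO₃²⁻] = (1.14×10⁻²)^2s
s = 6.12×10⁻¹² / (1.14×10⁻²)^2 = 4.71×10⁻⁸
s = 4.71×10⁻⁸ M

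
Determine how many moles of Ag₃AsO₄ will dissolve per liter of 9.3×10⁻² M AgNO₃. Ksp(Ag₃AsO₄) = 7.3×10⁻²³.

9.1×10⁻²⁰ M

Ag₃AsO₄(s) ⇌ 3 Ag⁺(aq) + AsO₄³⁻(aq)
With Ag⁺ already at 9.3×10⁻² M and s small, take [Ag⁺] ≈ 9.3×10⁻² M and [AsO₄³⁻] = s.
Ksp = [Ag⁺]^3[AsO₄³⁻] = (9.3×10⁻²)^3s
s = 7.3×10⁻²³ / (9.3×10⁻²)^3 = 9.1×10⁻²⁰
s = 9.1×10⁻²⁰ M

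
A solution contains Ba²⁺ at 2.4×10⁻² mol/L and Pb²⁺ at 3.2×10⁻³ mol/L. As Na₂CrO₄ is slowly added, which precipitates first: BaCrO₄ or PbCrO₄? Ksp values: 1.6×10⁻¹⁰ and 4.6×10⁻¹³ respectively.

PbCrO₄

Precipitation begins when Q = Ksp.
For BaCrO₄: [CrO₄²⁻] = (Ksp/[Ba²⁺]) = 6.7×10⁻⁹ mol/L
For PbCrO₄: [CrO₄²⁻] = (Ksp/[Pb²⁺]) = 1.4×10⁻¹⁰ mol/L
The smaller threshold [CrO₄²⁻] is reached first, so PbCrO₄ precipitates first.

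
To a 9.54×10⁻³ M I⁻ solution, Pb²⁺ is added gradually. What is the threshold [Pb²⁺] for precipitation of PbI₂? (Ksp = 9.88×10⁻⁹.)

A salt starts to precipitate once the ion product Q reaches its Ksp.
PbI₂(s) ⇌ Pb²⁺(aq) + 2 I⁻(aq)
Ksp = [Pb²⁺][I⁻]^2 = [Pb²⁺](9.54×10⁻³)^2
[Pb²⁺] = 9.88×10⁻⁹ / (9.54×10⁻³)^2 = 1.09×10⁻⁴
[Pb²⁺] = 1.09×10⁻⁴ M

1.09×10⁻⁴ M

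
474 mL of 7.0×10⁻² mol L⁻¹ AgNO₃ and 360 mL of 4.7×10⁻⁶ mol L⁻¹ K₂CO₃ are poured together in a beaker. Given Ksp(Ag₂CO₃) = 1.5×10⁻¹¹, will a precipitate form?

After mixing, V = 474 mL + 360 mL = 834 mL.
[Ag⁺] = (7.0×10⁻²)(474)/834 = 4.0×10⁻² mol L⁻¹
[CO₃²⁻] = (4.7×10⁻⁶)(360)/834 = 2.0×10⁻⁶ mol L⁻¹
Q = [Ag⁺]^2[CO₃²⁻] = 3.2×10⁻⁹
Since Q (3.2×10⁻⁹) exceeds Ksp (1.5×10⁻¹¹), Ag₂CO₃ will precipitate.

Yes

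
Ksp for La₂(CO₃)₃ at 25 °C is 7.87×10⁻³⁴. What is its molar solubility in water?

La₂(CO₃)₃(s) ⇌ 2 La³⁺(aq) + 3 CO₃²⁻(aq)
For each mole of La₂(CO₃)₃ that dissolves per liter, [La³⁺] = 2s and [CO₃²⁻] = 3s; let s denote this solubility.
Ksp = [La³⁺]^2[CO₃²⁻]^3 = (2s)^2 · (3s)^3 = 108s^5
108s^5 = 7.87×10⁻³⁴  ⇒  s^5 = 7.29×10⁻³⁶
s = (7.29×10⁻³⁶)^(1/5) = 9.39×10⁻⁸ mol L⁻¹

9.39×10⁻⁸ M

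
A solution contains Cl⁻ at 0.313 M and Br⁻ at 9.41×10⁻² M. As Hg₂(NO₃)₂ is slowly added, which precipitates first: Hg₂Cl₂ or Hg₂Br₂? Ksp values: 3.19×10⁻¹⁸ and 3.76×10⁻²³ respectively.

Hg₂Br₂

A salt starts to precipitate once the ion product Q reaches its Ksp.
For Hg₂Cl₂: [Hg₂²⁺] = (Ksp/[Cl⁻]^2) = 3.26×10⁻¹⁷ M
For Hg₂Br₂: [Hg₂²⁺] = (Ksp/[Br⁻]^2) = 4.25×10⁻²¹ M
Since Hg₂Br₂ needs less Hg₂²⁺ to reach saturation, it precipitates first.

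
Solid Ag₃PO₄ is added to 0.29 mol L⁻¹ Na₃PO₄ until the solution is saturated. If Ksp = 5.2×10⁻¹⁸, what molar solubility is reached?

Ag₃PO₄(s) ⇌ 3 Ag⁺(aq) + PO₄³⁻(aq)
Let s be the solubility of Ag₃PO₄ here. The common ion gives [PO₄³⁻] ≈ 0.29 mol L⁻¹, and [Ag⁺] = 3s.
Ksp = [Ag⁺]^3[PO₄³⁻] = (3s)^3(0.29)
(3s)^3 = 5.2×10⁻¹⁸ / (0.29) = 1.8×10⁻¹⁷
s = 8.7×10⁻⁷ mol L⁻¹

8.7×10⁻⁷ M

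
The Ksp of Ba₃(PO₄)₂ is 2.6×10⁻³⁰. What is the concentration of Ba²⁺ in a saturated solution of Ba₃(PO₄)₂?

1.4×10⁻⁶ M

Ba₃(PO₄)₂(s) ⇌ 3 Ba²⁺(aq) + 2 PO₄³⁻(aq)
With molar solubility s: [Ba²⁺] = 3s, [PO₄³⁻] = 2s.
Ksp = [Ba²⁺]^3[PO₄³⁻]^2 = (3s)^3 · (2s)^2 = 108s^5 = 2.6×10⁻³⁰
s = 4.7×10⁻⁷ mol/L
[Ba²⁺] = 3s = 1.4×10⁻⁶ mol/L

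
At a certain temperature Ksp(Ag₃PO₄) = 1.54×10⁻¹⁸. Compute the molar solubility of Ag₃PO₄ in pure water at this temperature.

Ag₃PO₄(s) ⇌ 3 Ag⁺(aq) + PO₄³⁻(aq)
Let s be the molar solubility. Then [Ag⁺] = 3s and [PO₄³⁻] = s.
Ksp = [Ag⁺]^3[PO₄³⁻] = (3s)^3 · s = 27s^4
27s^4 = 1.54×10⁻¹⁸  ⇒  s^4 = 5.70×10⁻²⁰
s = (5.70×10⁻²⁰)^(1/4) = 1.55×10⁻⁵ M

1.55×10⁻⁵ M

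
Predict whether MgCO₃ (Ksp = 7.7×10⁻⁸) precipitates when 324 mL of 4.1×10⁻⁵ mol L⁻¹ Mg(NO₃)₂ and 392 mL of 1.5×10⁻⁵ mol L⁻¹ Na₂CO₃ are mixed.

No

After mixing, V = 324 mL + 392 mL = 716 mL.
[Mg²⁺] = (4.1×10⁻⁵)(324)/716 = 1.9×10⁻⁵ mol L⁻¹
[CO₃²⁻] = (1.5×10⁻⁵)(392)/716 = 8.2×10⁻⁶ mol L⁻¹
Q = [Mg²⁺][CO₃²⁻] = 1.5×10⁻¹⁰
Q < Ksp (1.5×10⁻¹⁰ vs 7.7×10⁻⁸); the solution remains unsaturated and no precipitate forms.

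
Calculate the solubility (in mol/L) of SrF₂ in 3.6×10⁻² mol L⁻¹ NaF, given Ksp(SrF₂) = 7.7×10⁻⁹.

5.9×10⁻⁶ M

SrF₂(s) ⇌ Sr²⁺(aq) + 2 F⁻(aq)
F⁻ is already present at 3.6×10⁻² mol L⁻¹. If s mol/L of SrF₂ dissolves, [Sr²⁺] = s while [F⁻] ≈ 3.6×10⁻² mol L⁻¹.
Ksp = [Sr²⁺][F⁻]^2 = s(3.6×10⁻²)^2
s = 7.7×10⁻⁹ / (3.6×10⁻²)^2 = 5.9×10⁻⁶
s = 5.9×10⁻⁶ mol L⁻¹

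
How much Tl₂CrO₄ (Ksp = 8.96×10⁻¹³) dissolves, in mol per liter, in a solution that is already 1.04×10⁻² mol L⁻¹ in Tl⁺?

Tl₂CrO₄(s) ⇌ 2 Tl⁺(aq) + CrO₄²⁻(aq)
Let s be the solubility of Tl₂CrO₄ here. The common ion gives [Tl⁺] ≈ 1.04×10⁻² mol L⁻¹, and [CrO₄²⁻] = s.
Ksp = [Tl⁺]^2[CrO₄²⁻] = (1.04×10⁻²)^2s
s = 8.96×10⁻¹³ / (1.04×10⁻²)^2 = 8.28×10⁻⁹
s = 8.28×10⁻⁹ mol L⁻¹

8.28×10⁻⁹ M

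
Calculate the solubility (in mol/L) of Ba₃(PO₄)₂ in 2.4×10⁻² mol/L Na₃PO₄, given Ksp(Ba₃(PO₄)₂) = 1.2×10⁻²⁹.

9.2×10⁻¹⁰ M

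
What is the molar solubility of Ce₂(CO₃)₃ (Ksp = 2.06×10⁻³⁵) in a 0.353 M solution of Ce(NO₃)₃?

1.83×10⁻¹² M

Ce₂(CO₃)₃(s) ⇌ 2 Ce³⁺(aq) + 3 CO₃²⁻(aq)
With Ce³⁺ already at 0.353 M and s small, take [Ce³⁺] ≈ 0.353 M and [CO₃²⁻] = 3s.
Ksp = [Ce³⁺]^2[CO₃²⁻]^3 = (0.353)^2(3s)^3
(3s)^3 = 2.06×10⁻³⁵ / (0.353)^2 = 1.65×10⁻³⁴
s = 1.83×10⁻¹² M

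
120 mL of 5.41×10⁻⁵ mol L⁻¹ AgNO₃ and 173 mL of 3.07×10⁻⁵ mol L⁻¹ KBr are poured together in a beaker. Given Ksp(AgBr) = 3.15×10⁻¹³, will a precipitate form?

Total volume after mixing = 120 + 173 = 293 mL.
[Ag⁺] = (5.41×10⁻⁵)(120)/293 = 2.22×10⁻⁵ mol L⁻¹
[Br⁻] = (3.07×10⁻⁵)(173)/293 = 1.81×10⁻⁵ mol L⁻¹
Q = [Ag⁺][Br⁻] = 4.02×10⁻¹⁰
Because Q > Ksp (4.02×10⁻¹⁰ vs 3.15×10⁻¹³), a precipitate of AgBr forms.

Yes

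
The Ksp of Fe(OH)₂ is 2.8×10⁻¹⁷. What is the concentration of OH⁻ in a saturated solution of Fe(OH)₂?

3.8×10⁻⁶ M

Fe(OH)₂(s) ⇌ Fe²⁺(aq) + 2 OH⁻(aq)
Let s be the molar solubility. Then [Fe²⁺] = s and [OH⁻] = 2s.
Ksp = [Fe²⁺][OH⁻]^2 = s · (2s)^2 = 4s^3 = 2.8×10⁻¹⁷
s = 1.9×10⁻⁶ mol/L
[OH⁻] = 2s = 3.8×10⁻⁶ mol/L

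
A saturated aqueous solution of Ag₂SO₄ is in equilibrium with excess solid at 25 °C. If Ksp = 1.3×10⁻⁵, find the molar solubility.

Ag₂SO₄(s) ⇌ 2 Ag⁺(aq) + SO₄²⁻(aq)
For each mole of Ag₂SO₄ that dissolves per liter, [Ag⁺] = 2s and [SO₄²⁻] = s; let s denote this solubility.
Ksp = [Ag⁺]^2[SO₄²⁻] = (2s)^2 · s = 4s^3
4s^3 = 1.3×10⁻⁵  ⇒  s^3 = 3.3×10⁻⁶
s = (3.3×10⁻⁶)^(1/3) = 1.5×10⁻² mol/L

1.5×10⁻² M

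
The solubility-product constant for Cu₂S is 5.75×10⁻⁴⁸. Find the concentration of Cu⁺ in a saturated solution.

2.26×10⁻¹⁶ M

Cu₂S(s) ⇌ 2 Cu⁺(aq) + S²⁻(aq)
Let s be the molar solubility. Then [Cu⁺] = 2s and [S²⁻] = s.
Ksp = [Cu⁺]^2[S²⁻] = (2s)^2 · s = 4s^3 = 5.75×10⁻⁴⁸
s = 1.13×10⁻¹⁶ M
[Cu⁺] = 2s = 2.26×10⁻¹⁶ M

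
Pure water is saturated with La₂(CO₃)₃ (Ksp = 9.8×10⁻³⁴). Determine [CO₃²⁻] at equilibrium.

2.9×10⁻⁷ M

La₂(CO₃)₃(s) ⇌ 2 La³⁺(aq) + 3 CO₃²⁻(aq)
With molar solubility s: [La³⁺] = 2s, [CO₃²⁻] = 3s.
Ksp = [La³⁺]^2[CO₃²⁻]^3 = (2s)^2 · (3s)^3 = 108s^5 = 9.8×10⁻³⁴
s = 9.8×10⁻⁸ mol L⁻¹
[CO₃²⁻] = 3s = 2.9×10⁻⁷ mol L⁻¹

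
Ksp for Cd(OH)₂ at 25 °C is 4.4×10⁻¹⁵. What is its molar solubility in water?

1.0×10⁻⁵ M

Cd(OH)₂(s) ⇌ Cd²⁺(aq) + 2 OH⁻(aq)
If s mol/L of Cd(OH)₂ dissolves, [Cd²⁺] = s and [OH⁻] = 2s.
Ksp = [Cd²⁺][OH⁻]^2 = s · (2s)^2 = 4s^3
4s^3 = 4.4×10⁻¹⁵  ⇒  s^3 = 1.1×10⁻¹⁵
s = (1.1×10⁻¹⁵)^(1/3) = 1.0×10⁻⁵ mol/L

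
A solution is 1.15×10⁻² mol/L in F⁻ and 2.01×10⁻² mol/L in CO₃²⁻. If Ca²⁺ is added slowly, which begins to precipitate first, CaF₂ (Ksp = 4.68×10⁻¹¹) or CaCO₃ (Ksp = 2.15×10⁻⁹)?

CaCO₃

The threshold for precipitation is Q = Ksp.
For CaF₂: [Ca²⁺] = (Ksp/[F⁻]^2) = 3.54×10⁻⁷ mol/L
For CaCO₃: [Ca²⁺] = (Ksp/[CO₃²⁻]) = 1.07×10⁻⁷ mol/L
Since CaCO₃ needs less Ca²⁺ to reach saturation, it precipitates first.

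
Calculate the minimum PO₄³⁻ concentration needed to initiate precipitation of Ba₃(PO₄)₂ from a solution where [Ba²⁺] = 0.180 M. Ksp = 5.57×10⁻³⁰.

3.09×10⁻¹⁴ M

Each salt precipitates once Q = Ksp for that salt.
Ba₃(PO₄)₂(s) ⇌ 3 Ba²⁺(aq) + 2 PO₄³⁻(aq)
Ksp = [Ba²⁺]^3[PO₄³⁻]^2 = [PO₄³⁻]^2(0.180)^3
[PO₄³⁻]^2 = 5.57×10⁻³⁰ / (0.180)^3 = 9.55×10⁻²⁸
[PO₄³⁻] = 3.09×10⁻¹⁴ M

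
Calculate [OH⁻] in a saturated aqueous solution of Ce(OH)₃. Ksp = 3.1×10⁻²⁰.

1.7×10⁻⁵ M

Ce(OH)₃(s) ⇌ Ce³⁺(aq) + 3 OH⁻(aq)
Call the molar solubility s, so that [Ce³⁺] = s and [OH⁻] = 3s.
Ksp = [Ce³⁺][OH⁻]^3 = s · (3s)^3 = 27s^4 = 3.1×10⁻²⁰
s = 5.8×10⁻⁶ mol/L
[OH⁻] = 3s = 1.7×10⁻⁵ mol/L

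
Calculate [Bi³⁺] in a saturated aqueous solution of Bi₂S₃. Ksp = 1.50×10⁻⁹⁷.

Bi₂S₃(s) ⇌ 2 Bi³⁺(aq) + 3 S²⁻(aq)
Let s be the molar solubility. Then [Bi³⁺] = 2s and [S²⁻] = 3s.
Ksp = [Bi³⁺]^2[S²⁻]^3 = (2s)^2 · (3s)^3 = 108s^5 = 1.50×10⁻⁹⁷
s = 1.69×10⁻²⁰ mol/L
[Bi³⁺] = 2s = 3.39×10⁻²⁰ mol/L

3.39×10⁻²⁰ M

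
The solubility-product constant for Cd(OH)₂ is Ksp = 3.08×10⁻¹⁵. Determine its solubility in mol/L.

Cd(OH)₂(s) ⇌ Cd²⁺(aq) + 2 OH⁻(aq)
Call the molar solubility s, so that [Cd²⁺] = s and [OH⁻] = 2s.
Ksp = [Cd²⁺][OH⁻]^2 = s · (2s)^2 = 4s^3
4s^3 = 3.08×10⁻¹⁵  ⇒  s^3 = 7.70×10⁻¹⁶
s = (7.70×10⁻¹⁶)^(1/3) = 9.17×10⁻⁶ mol L⁻¹

9.17×10⁻⁶ M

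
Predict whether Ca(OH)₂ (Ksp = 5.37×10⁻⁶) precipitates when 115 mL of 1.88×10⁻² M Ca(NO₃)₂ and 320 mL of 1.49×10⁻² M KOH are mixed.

No

The combined volume is 435 mL.
[Ca²⁺] = (1.88×10⁻²)(115)/435 = 4.97×10⁻³ M
[OH⁻] = (1.49×10⁻²)(320)/435 = 1.10×10⁻² M
Q = [Ca²⁺][OH⁻]^2 = 5.97×10⁻⁷
Since Q (5.97×10⁻⁷) is less than Ksp (5.37×10⁻⁶), no Ca(OH)₂ precipitates.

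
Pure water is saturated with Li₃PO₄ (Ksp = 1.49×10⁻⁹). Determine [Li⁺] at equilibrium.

8.18×10⁻³ M

Li₃PO₄(s) ⇌ 3 Li⁺(aq) + PO₄³⁻(aq)
Let s be the molar solubility. Then [Li⁺] = 3s and [PO₄³⁻] = s.
Ksp = [Li⁺]^3[PO₄³⁻] = (3s)^3 · s = 27s^4 = 1.49×10⁻⁹
s = 2.73×10⁻³ M
[Li⁺] = 3s = 8.18×10⁻³ M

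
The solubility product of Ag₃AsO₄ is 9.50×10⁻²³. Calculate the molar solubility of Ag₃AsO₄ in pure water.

1.37×10⁻⁶ M

Ag₃AsO₄(s) ⇌ 3 Ag⁺(aq) + AsO₄³⁻(aq)
With molar solubility s: [Ag⁺] = 3s, [AsO₄³⁻] = s.
Ksp = [Ag⁺]^3[AsO₄³⁻] = (3s)^3 · s = 27s^4
27s^4 = 9.50×10⁻²³  ⇒  s^4 = 3.52×10⁻²⁴
Taking the 4th root, s = 1.37×10⁻⁶ mol L⁻¹.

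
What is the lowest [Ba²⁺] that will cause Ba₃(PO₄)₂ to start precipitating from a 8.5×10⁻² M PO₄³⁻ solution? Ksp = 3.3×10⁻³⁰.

7.7×10⁻¹⁰ M

Each salt precipitates once Q = Ksp for that salt.
Ba₃(PO₄)₂(s) ⇌ 3 Ba²⁺(aq) + 2 PO₄³⁻(aq)
Ksp = [Ba²⁺]^3[PO₄³⁻]^2 = [Ba²⁺]^3(8.5×10⁻²)^2
[Ba²⁺]^3 = 3.3×10⁻³⁰ / (8.5×10⁻²)^2 = 4.6×10⁻²⁸
[Ba²⁺] = 7.7×10⁻¹⁰ M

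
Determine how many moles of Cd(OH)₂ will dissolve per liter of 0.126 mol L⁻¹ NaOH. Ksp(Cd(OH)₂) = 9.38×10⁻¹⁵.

5.91×10⁻¹³ M

Cd(OH)₂(s) ⇌ Cd²⁺(aq) + 2 OH⁻(aq)
With OH⁻ already at 0.126 mol L⁻¹ and s small, take [OH⁻] ≈ 0.126 mol L⁻¹ and [Cd²⁺] = s.
Ksp = [Cd²⁺][OH⁻]^2 = s(0.126)^2
s = 9.38×10⁻¹⁵ / (0.126)^2 = 5.91×10⁻¹³
s = 5.91×10⁻¹³ mol L⁻¹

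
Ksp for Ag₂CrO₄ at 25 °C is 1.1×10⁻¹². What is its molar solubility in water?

Ag₂CrO₄(s) ⇌ 2 Ag⁺(aq) + CrO₄²⁻(aq)
If s mol/L of Ag₂CrO₄ dissolves, [Ag⁺] = 2s and [CrO₄²⁻] = s.
Ksp = [Ag⁺]^2[CrO₄²⁻] = (2s)^2 · s = 4s^3
4s^3 = 1.1×10⁻¹²  ⇒  s^3 = 2.8×10⁻¹³
Taking the 3rd root, s = 6.5×10⁻⁵ M.

6.5×10⁻⁵ M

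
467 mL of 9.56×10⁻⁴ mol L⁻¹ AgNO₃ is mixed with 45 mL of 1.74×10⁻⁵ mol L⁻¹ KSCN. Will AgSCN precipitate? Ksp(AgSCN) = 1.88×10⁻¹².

Total volume after mixing = 467 + 45 = 512 mL.
[Ag⁺] = (9.56×10⁻⁴)(467)/512 = 8.72×10⁻⁴ mol L⁻¹
[SCN⁻] = (1.74×10⁻⁵)(45)/512 = 1.53×10⁻⁶ mol L⁻¹
Q = [Ag⁺][SCN⁻] = 1.33×10⁻⁹
Because Q > Ksp (1.33×10⁻⁹ vs 1.88×10⁻¹²), a precipitate of AgSCN forms.

Yes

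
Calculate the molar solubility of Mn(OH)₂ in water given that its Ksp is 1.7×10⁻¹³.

Mn(OH)₂(s) ⇌ Mn²⁺(aq) + 2 OH⁻(aq)
For each mole of Mn(OH)₂ that dissolves per liter, [Mn²⁺] = s and [OH⁻] = 2s; let s denote this solubility.
Ksp = [Mn²⁺][OH⁻]^2 = s · (2s)^2 = 4s^3
4s^3 = 1.7×10⁻¹³  ⇒  s^3 = 4.3×10⁻¹⁴
Taking the 3rd root, s = 3.5×10⁻⁵ mol/L.

3.5×10⁻⁵ M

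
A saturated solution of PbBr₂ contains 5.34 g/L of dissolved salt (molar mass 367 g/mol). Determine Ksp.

Ksp = 1.23×10⁻⁵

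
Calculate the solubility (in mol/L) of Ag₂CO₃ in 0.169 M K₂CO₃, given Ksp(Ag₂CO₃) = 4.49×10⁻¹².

Ag₂CO₃(s) ⇌ 2 Ag⁺(aq) + CO₃²⁻(aq)
With CO₃²⁻ already at 0.169 M and s small, take [CO₃²⁻] ≈ 0.169 M and [Ag⁺] = 2s.
Ksp = [Ag⁺]^2[CO₃²⁻] = (2s)^2(0.169)
(2s)^2 = 4.49×10⁻¹² / (0.169) = 2.66×10⁻¹¹
s = 2.58×10⁻⁶ M

2.58×10⁻⁶ M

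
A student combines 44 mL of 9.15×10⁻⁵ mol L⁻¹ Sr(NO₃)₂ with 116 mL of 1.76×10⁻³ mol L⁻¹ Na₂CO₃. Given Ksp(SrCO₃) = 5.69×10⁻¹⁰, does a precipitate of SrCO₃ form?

The combined volume is 160 mL.
[Sr²⁺] = (9.15×10⁻⁵)(44)/160 = 2.52×10⁻⁵ mol L⁻¹
[CO₃²⁻] = (1.76×10⁻³)(116)/160 = 1.28×10⁻³ mol L⁻¹
Q = [Sr²⁺][CO₃²⁻] = 3.21×10⁻⁸
Because Q > Ksp (3.21×10⁻⁸ vs 5.69×10⁻¹⁰), a precipitate of SrCO₃ forms.

Yes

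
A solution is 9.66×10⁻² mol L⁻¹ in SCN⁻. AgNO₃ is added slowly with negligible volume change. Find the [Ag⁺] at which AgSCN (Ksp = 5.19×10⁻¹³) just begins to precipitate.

Precipitation begins when Q = Ksp.
AgSCN(s) ⇌ Ag⁺(aq) + SCN⁻(aq)
Ksp = [Ag⁺][SCN⁻] = [Ag⁺](9.66×10⁻²)
[Ag⁺] = 5.19×10⁻¹³ / (9.66×10⁻²) = 5.37×10⁻¹²
[Ag⁺] = 5.37×10⁻¹² mol L⁻¹

5.37×10⁻¹² M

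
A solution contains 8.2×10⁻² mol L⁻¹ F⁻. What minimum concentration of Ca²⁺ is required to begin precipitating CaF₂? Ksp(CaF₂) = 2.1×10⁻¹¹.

3.1×10⁻⁹ M

The threshold for precipitation is Q = Ksp.
CaF₂(s) ⇌ Ca²⁺(aq) + 2 F⁻(aq)
Ksp = [Ca²⁺][F⁻]^2 = [Ca²⁺](8.2×10⁻²)^2
[Ca²⁺] = 2.1×10⁻¹¹ / (8.2×10⁻²)^2 = 3.1×10⁻⁹
[Ca²⁺] = 3.1×10⁻⁹ mol L⁻¹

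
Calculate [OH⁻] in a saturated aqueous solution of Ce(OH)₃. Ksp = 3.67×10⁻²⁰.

1.82×10⁻⁵ M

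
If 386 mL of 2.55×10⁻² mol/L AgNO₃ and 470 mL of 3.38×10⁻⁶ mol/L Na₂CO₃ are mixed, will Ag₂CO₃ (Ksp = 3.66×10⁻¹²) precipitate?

After mixing, V = 386 mL + 470 mL = 856 mL.
[Ag⁺] = (2.55×10⁻²)(386)/856 = 1.15×10⁻² mol/L
[CO₃²⁻] = (3.38×10⁻⁶)(470)/856 = 1.86×10⁻⁶ mol/L
Q = [Ag⁺]^2[CO₃²⁻] = 2.45×10⁻¹⁰
Because Q > Ksp (2.45×10⁻¹⁰ vs 3.66×10⁻¹²), a precipitate of Ag₂CO₃ forms.

Yes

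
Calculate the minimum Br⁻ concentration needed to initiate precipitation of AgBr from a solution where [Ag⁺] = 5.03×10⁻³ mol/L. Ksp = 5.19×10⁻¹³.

A salt starts to precipitate once the ion product Q reaches its Ksp.
AgBr(s) ⇌ Ag⁺(aq) + Br⁻(aq)
Ksp = [Ag⁺][Br⁻] = [Br⁻](5.03×10⁻³)
[Br⁻] = 5.19×10⁻¹³ / (5.03×10⁻³) = 1.03×10⁻¹⁰
[Br⁻] = 1.03×10⁻¹⁰ mol/L

1.03×10⁻¹⁰ M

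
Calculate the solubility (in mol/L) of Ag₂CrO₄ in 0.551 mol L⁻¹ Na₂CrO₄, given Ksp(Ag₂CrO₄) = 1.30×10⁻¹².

7.68×10⁻⁷ M

Ag₂CrO₄(s) ⇌ 2 Ag⁺(aq) + CrO₄²⁻(aq)
The solution already contains CrO₄²⁻ at 0.551 mol L⁻¹. Let s be the molar solubility of Ag₂CrO₄.
[CrO₄²⁻] ≈ 0.551 mol L⁻¹ (common ion dominates); [Ag⁺] = 2s.
Ksp = [Ag⁺]^2[CrO₄²⁻] = (2s)^2(0.551)
(2s)^2 = 1.30×10⁻¹² / (0.551) = 2.36×10⁻¹²
s = 7.68×10⁻⁷ mol L⁻¹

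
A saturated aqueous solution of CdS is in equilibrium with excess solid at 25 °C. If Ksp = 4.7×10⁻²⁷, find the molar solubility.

CdS(s) ⇌ Cd²⁺(aq) + S²⁻(aq)
With molar solubility s: [Cd²⁺] = s, [S²⁻] = s.
Ksp = [Cd²⁺][S²⁻] = s · s = s^2
s^2 = 4.7×10⁻²⁷
s = (4.7×10⁻²⁷)^(1/2) = 6.9×10⁻¹⁴ mol L⁻¹

6.9×10⁻¹⁴ M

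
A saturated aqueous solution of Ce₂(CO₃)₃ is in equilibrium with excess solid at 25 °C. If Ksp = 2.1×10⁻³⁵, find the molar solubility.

4.5×10⁻⁸ M

Ce₂(CO₃)₃(s) ⇌ 2 Ce³⁺(aq) + 3 CO₃²⁻(aq)
With molar solubility s: [Ce³⁺] = 2s, [CO₃²⁻] = 3s.
Ksp = [Ce³⁺]^2[CO₃²⁻]^3 = (2s)^2 · (3s)^3 = 108s^5
108s^5 = 2.1×10⁻³⁵  ⇒  s^5 = 1.9×10⁻³⁷
Taking the 5th root, s = 4.5×10⁻⁸ mol/L.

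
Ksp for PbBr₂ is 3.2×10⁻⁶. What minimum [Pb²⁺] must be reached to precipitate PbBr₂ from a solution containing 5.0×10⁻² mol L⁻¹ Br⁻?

1.3×10⁻³ M

The threshold for precipitation is Q = Ksp.
PbBr₂(s) ⇌ Pb²⁺(aq) + 2 Br⁻(aq)
Ksp = [Pb²⁺][Br⁻]^2 = [Pb²⁺](5.0×10⁻²)^2
[Pb²⁺] = 3.2×10⁻⁶ / (5.0×10⁻²)^2 = 1.3×10⁻³
[Pb²⁺] = 1.3×10⁻³ mol L⁻¹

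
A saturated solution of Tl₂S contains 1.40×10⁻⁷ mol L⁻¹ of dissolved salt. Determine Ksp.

Ksp = 1.10×10⁻²⁰

Tl₂S(s) ⇌ 2 Tl⁺(aq) + S²⁻(aq)
If s mol/L of Tl₂S dissolves, [Tl⁺] = 2s and [S²⁻] = s.
Ksp = [Tl⁺]^2[S²⁻] = (2s)^2 · s = 4s^3
Ksp = 4 × (1.40×10⁻⁷)^3 = 1.10×10⁻²⁰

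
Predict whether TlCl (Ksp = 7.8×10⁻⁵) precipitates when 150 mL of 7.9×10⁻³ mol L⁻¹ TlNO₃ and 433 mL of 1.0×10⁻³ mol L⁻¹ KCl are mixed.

No

After mixing, V = 150 mL + 433 mL = 583 mL.
[Tl⁺] = (7.9×10⁻³)(150)/583 = 2.0×10⁻³ mol L⁻¹
[Cl⁻] = (1.0×10⁻³)(433)/583 = 7.4×10⁻⁴ mol L⁻¹
Q = [Tl⁺][Cl⁻] = 1.5×10⁻⁶
Since Q (1.5×10⁻⁶) is less than Ksp (7.8×10⁻⁵), no TlCl precipitates.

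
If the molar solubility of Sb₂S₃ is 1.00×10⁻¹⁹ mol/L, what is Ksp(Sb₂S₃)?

Ksp = 1.08×10⁻⁹³

Sb₂S₃(s) ⇌ 2 Sb³⁺(aq) + 3 S²⁻(aq)
With molar solubility s: [Sb³⁺] = 2s, [S²⁻] = 3s.
Ksp = [Sb³⁺]^2[S²⁻]^3 = (2s)^2 · (3s)^3 = 108s^5
Ksp = 108 × (1.00×10⁻¹⁹)^5 = 1.08×10⁻⁹³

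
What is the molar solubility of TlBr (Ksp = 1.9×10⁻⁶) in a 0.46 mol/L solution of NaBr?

4.1×10⁻⁶ M

TlBr(s) ⇌ Tl⁺(aq) + Br⁻(aq)
With Br⁻ already at 0.46 mol/L and s small, take [Br⁻] ≈ 0.46 mol/L and [Tl⁺] = s.
Ksp = [Tl⁺][Br⁻] = s(0.46)
s = 1.9×10⁻⁶ / (0.46) = 4.1×10⁻⁶
s = 4.1×10⁻⁶ mol/L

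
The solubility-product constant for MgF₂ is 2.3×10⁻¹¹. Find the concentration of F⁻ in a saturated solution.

MgF₂(s) ⇌ Mg²⁺(aq) + 2 F⁻(aq)
Call the molar solubility s, so that [Mg²⁺] = s and [F⁻] = 2s.
Ksp = [Mg²⁺][F⁻]^2 = s · (2s)^2 = 4s^3 = 2.3×10⁻¹¹
s = 1.8×10⁻⁴ mol/L
[F⁻] = 2s = 3.6×10⁻⁴ mol/L

3.6×10⁻⁴ M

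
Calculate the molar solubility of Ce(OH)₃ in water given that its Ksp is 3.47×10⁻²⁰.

Ce(OH)₃(s) ⇌ Ce³⁺(aq) + 3 OH⁻(aq)
With molar solubility s: [Ce³⁺] = s, [OH⁻] = 3s.
Ksp = [Ce³⁺][OH⁻]^3 = s · (3s)^3 = 27s^4
27s^4 = 3.47×10⁻²⁰  ⇒  s^4 = 1.29×10⁻²¹
Taking the 4th root, s = 5.99×10⁻⁶ mol L⁻¹.

5.99×10⁻⁶ M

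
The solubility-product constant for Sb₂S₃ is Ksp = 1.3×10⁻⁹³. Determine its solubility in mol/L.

Sb₂S₃(s) ⇌ 2 Sb³⁺(aq) + 3 S²⁻(aq)
Let s be the molar solubility. Then [Sb³⁺] = 2s and [S²⁻] = 3s.
Ksp = [Sb³⁺]^2[S²⁻]^3 = (2s)^2 · (3s)^3 = 108s^5
108s^5 = 1.3×10⁻⁹³  ⇒  s^5 = 1.2×10⁻⁹⁵
Taking the 5th root, s = 1.0×10⁻¹⁹ mol L⁻¹.

1.0×10⁻¹⁹ M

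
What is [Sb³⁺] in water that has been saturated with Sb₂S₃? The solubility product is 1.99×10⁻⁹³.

2.26×10⁻¹⁹ M

Sb₂S₃(s) ⇌ 2 Sb³⁺(aq) + 3 S²⁻(aq)
With molar solubility s: [Sb³⁺] = 2s, [S²⁻] = 3s.
Ksp = [Sb³⁺]^2[S²⁻]^3 = (2s)^2 · (3s)^3 = 108s^5 = 1.99×10⁻⁹³
s = 1.13×10⁻¹⁹ M
[Sb³⁺] = 2s = 2.26×10⁻¹⁹ M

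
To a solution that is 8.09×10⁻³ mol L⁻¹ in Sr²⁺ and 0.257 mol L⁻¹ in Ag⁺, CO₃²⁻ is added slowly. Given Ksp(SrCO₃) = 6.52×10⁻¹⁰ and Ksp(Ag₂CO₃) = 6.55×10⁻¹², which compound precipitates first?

The threshold for precipitation is Q = Ksp.
For SrCO₃: [CO₃²⁻] = (Ksp/[Sr²⁺]) = 8.06×10⁻⁸ mol L⁻¹
For Ag₂CO₃: [CO₃²⁻] = (Ksp/[Ag⁺]^2) = 9.92×10⁻¹¹ mol L⁻¹
Ag₂CO₃ requires the lower [CO₃²⁻], so it precipitates first.

Ag₂CO₃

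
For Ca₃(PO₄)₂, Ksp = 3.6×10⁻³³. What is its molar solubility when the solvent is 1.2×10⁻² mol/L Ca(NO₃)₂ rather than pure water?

Ca₃(PO₄)₂(s) ⇌ 3 Ca²⁺(aq) + 2 PO₄³⁻(aq)
Let s be the solubility of Ca₃(PO₄)₂ here. The common ion gives [Ca²⁺] ≈ 1.2×10⁻² mol/L, and [PO₄³⁻] = 2s.
Ksp = [Ca²⁺]^3[PO₄³⁻]^2 = (1.2×10⁻²)^3(2s)^2
(2s)^2 = 3.6×10⁻³³ / (1.2×10⁻²)^3 = 2.1×10⁻²⁷
s = 2.3×10⁻¹⁴ mol/L

2.3×10⁻¹⁴ M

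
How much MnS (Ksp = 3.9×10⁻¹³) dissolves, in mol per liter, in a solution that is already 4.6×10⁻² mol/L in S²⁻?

8.5×10⁻¹² M

MnS(s) ⇌ Mn²⁺(aq) + S²⁻(aq)
The solution already contains S²⁻ at 4.6×10⁻² mol/L. Let s be the molar solubility of MnS.
[S²⁻] ≈ 4.6×10⁻² mol/L (common ion dominates); [Mn²⁺] = s.
Ksp = [Mn²⁺][S²⁻] = s(4.6×10⁻²)
s = 3.9×10⁻¹³ / (4.6×10⁻²) = 8.5×10⁻¹²
s = 8.5×10⁻¹² mol/L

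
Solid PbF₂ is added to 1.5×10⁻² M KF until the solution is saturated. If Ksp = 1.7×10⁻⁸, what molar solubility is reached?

PbF₂(s) ⇌ Pb²⁺(aq) + 2 F⁻(aq)
With F⁻ already at 1.5×10⁻² M and s small, take [F⁻] ≈ 1.5×10⁻² M and [Pb²⁺] = s.
Ksp = [Pb²⁺][F⁻]^2 = s(1.5×10⁻²)^2
s = 1.7×10⁻⁸ / (1.5×10⁻²)^2 = 7.6×10⁻⁵
s = 7.6×10⁻⁵ M

7.6×10⁻⁵ M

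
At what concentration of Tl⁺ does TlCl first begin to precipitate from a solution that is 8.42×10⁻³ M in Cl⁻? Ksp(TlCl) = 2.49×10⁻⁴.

The threshold for precipitation is Q = Ksp.
TlCl(s) ⇌ Tl⁺(aq) + Cl⁻(aq)
Ksp = [Tl⁺][Cl⁻] = [Tl⁺](8.42×10⁻³)
[Tl⁺] = 2.49×10⁻⁴ / (8.42×10⁻³) = 2.96×10⁻²
[Tl⁺] = 2.96×10⁻² M

2.96×10⁻² M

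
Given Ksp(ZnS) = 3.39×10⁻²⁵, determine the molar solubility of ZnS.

5.82×10⁻¹³ M

ZnS(s) ⇌ Zn²⁺(aq) + S²⁻(aq)
Call the molar solubility s, so that [Zn²⁺] = s and [S²⁻] = s.
Ksp = [Zn²⁺][S²⁻] = s · s = s^2
s^2 = 3.39×10⁻²⁵
s = 5.82×10⁻¹³ mol L⁻¹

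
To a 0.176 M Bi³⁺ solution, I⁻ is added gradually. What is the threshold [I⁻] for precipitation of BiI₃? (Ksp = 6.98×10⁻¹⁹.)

1.58×10⁻⁶ M

Each salt precipitates once Q = Ksp for that salt.
BiI₃(s) ⇌ Bi³⁺(aq) + 3 I⁻(aq)
Ksp = [Bi³⁺][I⁻]^3 = [I⁻]^3(0.176)
[I⁻]^3 = 6.98×10⁻¹⁹ / (0.176) = 3.97×10⁻¹⁸
[I⁻] = 1.58×10⁻⁶ M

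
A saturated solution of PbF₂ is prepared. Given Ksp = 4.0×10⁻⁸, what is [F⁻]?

4.3×10⁻³ M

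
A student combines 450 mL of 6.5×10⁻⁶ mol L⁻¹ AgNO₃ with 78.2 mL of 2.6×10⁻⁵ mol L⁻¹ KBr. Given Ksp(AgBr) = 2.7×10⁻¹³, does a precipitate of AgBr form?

Yes

After mixing, V = 450 mL + 78.2 mL = 528.2 mL.
[Ag⁺] = (6.5×10⁻⁶)(450)/528.2 = 5.5×10⁻⁶ mol L⁻¹
[Br⁻] = (2.6×10⁻⁵)(78.2)/528.2 = 3.8×10⁻⁶ mol L⁻¹
Q = [Ag⁺][Br⁻] = 2.1×10⁻¹¹
Since Q (2.1×10⁻¹¹) exceeds Ksp (2.7×10⁻¹³), AgBr will precipitate.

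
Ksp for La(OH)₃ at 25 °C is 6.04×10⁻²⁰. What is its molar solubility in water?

La(OH)₃(s) ⇌ La³⁺(aq) + 3 OH⁻(aq)
For each mole of La(OH)₃ that dissolves per liter, [La³⁺] = s and [OH⁻] = 3s; let s denote this solubility.
Ksp = [La³⁺][OH⁻]^3 = s · (3s)^3 = 27s^4
27s^4 = 6.04×10⁻²⁰  ⇒  s^4 = 2.24×10⁻²¹
s = (2.24×10⁻²¹)^(1/4) = 6.88×10⁻⁶ mol/L

6.88×10⁻⁶ M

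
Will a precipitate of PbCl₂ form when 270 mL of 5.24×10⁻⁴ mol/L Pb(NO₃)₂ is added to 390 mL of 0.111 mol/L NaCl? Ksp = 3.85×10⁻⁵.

No

After mixing, V = 270 mL + 390 mL = 660 mL.
[Pb²⁺] = (5.24×10⁻⁴)(270)/660 = 2.14×10⁻⁴ mol/L
[Cl⁻] = (0.111)(390)/660 = 6.56×10⁻² mol/L
Q = [Pb²⁺][Cl⁻]^2 = 9.22×10⁻⁷
Q < Ksp (9.22×10⁻⁷ vs 3.85×10⁻⁵); the solution remains unsaturated and no precipitate forms.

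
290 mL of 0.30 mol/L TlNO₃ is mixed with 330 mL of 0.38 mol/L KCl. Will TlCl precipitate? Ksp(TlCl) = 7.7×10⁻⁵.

Yes

After mixing, V = 290 mL + 330 mL = 620 mL.
[Tl⁺] = (0.30)(290)/620 = 0.14 mol/L
[Cl⁻] = (0.38)(330)/620 = 0.20 mol/L
Q = [Tl⁺][Cl⁻] = 2.8×10⁻²
Since Q (2.8×10⁻²) exceeds Ksp (7.7×10⁻⁵), TlCl will precipitate.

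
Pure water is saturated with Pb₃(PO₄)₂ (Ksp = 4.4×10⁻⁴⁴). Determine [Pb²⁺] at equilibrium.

Pb₃(PO₄)₂(s) ⇌ 3 Pb²⁺(aq) + 2 PO₄³⁻(aq)
Call the molar solubility s, so that [Pb²⁺] = 3s and [PO₄³⁻] = 2s.
Ksp = [Pb²⁺]^3[PO₄³⁻]^2 = (3s)^3 · (2s)^2 = 108s^5 = 4.4×10⁻⁴⁴
s = 8.4×10⁻¹⁰ M
[Pb²⁺] = 3s = 2.5×10⁻⁹ M

2.5×10⁻⁹ M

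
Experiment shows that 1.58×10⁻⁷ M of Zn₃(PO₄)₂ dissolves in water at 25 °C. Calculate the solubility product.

Zn₃(PO₄)₂(s) ⇌ 3 Zn²⁺(aq) + 2 PO₄³⁻(aq)
If s mol/L of Zn₃(PO₄)₂ dissolves, [Zn²⁺] = 3s and [PO₄³⁻] = 2s.
Ksp = [Zn²⁺]^3[PO₄³⁻]^2 = (3s)^3 · (2s)^2 = 108s^5
Ksp = 108 × (1.58×10⁻⁷)^5 = 1.06×10⁻³²

Ksp = 1.06×10⁻³²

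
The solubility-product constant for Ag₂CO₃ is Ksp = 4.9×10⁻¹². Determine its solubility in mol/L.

1.1×10⁻⁴ M

Ag₂CO₃(s) ⇌ 2 Ag⁺(aq) + CO₃²⁻(aq)
Call the molar solubility s, so that [Ag⁺] = 2s and [CO₃²⁻] = s.
Ksp = [Ag⁺]^2[CO₃²⁻] = (2s)^2 · s = 4s^3
4s^3 = 4.9×10⁻¹²  ⇒  s^3 = 1.2×10⁻¹²
s = (1.2×10⁻¹²)^(1/3) = 1.1×10⁻⁴ M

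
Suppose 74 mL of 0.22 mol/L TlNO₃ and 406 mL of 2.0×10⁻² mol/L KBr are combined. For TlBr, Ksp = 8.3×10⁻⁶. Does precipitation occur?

Yes

After mixing, V = 74 mL + 406 mL = 480 mL.
[Tl⁺] = (0.22)(74)/480 = 3.4×10⁻² mol/L
[Br⁻] = (2.0×10⁻²)(406)/480 = 1.7×10⁻² mol/L
Q = [Tl⁺][Br⁻] = 5.7×10⁻⁴
Q = 5.7×10⁻⁴ > Ksp = 8.3×10⁻⁶, so the solution is supersaturated and TlBr precipitates.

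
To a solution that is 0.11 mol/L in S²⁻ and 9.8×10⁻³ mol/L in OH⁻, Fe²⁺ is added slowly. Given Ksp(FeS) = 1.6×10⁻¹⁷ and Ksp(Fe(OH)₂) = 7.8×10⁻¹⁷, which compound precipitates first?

FeS

The threshold for precipitation is Q = Ksp.
For FeS: [Fe²⁺] = (Ksp/[S²⁻]) = 1.5×10⁻¹⁶ mol/L
For Fe(OH)₂: [Fe²⁺] = (Ksp/[OH⁻]^2) = 8.1×10⁻¹³ mol/L
Since FeS needs less Fe²⁺ to reach saturation, it precipitates first.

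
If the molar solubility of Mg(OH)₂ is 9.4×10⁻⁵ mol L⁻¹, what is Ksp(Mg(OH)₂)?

Ksp = 3.3×10⁻¹²

Mg(OH)₂(s) ⇌ Mg²⁺(aq) + 2 OH⁻(aq)
With molar solubility s: [Mg²⁺] = s, [OH⁻] = 2s.
Ksp = [Mg²⁺][OH⁻]^2 = s · (2s)^2 = 4s^3
Ksp = 4 × (9.4×10⁻⁵)^3 = 3.3×10⁻¹²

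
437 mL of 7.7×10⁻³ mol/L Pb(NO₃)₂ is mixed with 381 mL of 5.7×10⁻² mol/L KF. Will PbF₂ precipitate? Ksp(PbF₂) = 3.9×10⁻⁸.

Total volume after mixing = 437 + 381 = 818 mL.
[Pb²⁺] = (7.7×10⁻³)(437)/818 = 4.1×10⁻³ mol/L
[F⁻] = (5.7×10⁻²)(381)/818 = 2.7×10⁻² mol/L
Q = [Pb²⁺][F⁻]^2 = 2.9×10⁻⁶
Because Q > Ksp (2.9×10⁻⁶ vs 3.9×10⁻⁸), a precipitate of PbF₂ forms.

Yes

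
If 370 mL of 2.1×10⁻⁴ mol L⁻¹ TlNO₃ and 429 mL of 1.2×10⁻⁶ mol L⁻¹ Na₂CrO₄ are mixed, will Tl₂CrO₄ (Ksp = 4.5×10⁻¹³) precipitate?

The combined volume is 799 mL.
[Tl⁺] = (2.1×10⁻⁴)(370)/799 = 9.7×10⁻⁵ mol L⁻¹
[CrO₄²⁻] = (1.2×10⁻⁶)(429)/799 = 6.4×10⁻⁷ mol L⁻¹
Q = [Tl⁺]^2[CrO₄²⁻] = 6.1×10⁻¹⁵
Since Q (6.1×10⁻¹⁵) is less than Ksp (4.5×10⁻¹³), no Tl₂CrO₄ precipitates.

No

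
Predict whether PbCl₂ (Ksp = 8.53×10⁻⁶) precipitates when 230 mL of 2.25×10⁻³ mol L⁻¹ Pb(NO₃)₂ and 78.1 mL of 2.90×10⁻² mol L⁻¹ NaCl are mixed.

No

The combined volume is 308.1 mL.
[Pb²⁺] = (2.25×10⁻³)(230)/308.1 = 1.68×10⁻³ mol L⁻¹
[Cl⁻] = (2.90×10⁻²)(78.1)/308.1 = 7.35×10⁻³ mol L⁻¹
Q = [Pb²⁺][Cl⁻]^2 = 9.08×10⁻⁸
Q = 9.08×10⁻⁸ < Ksp = 8.53×10⁻⁶, so the solution is unsaturated and no precipitate forms.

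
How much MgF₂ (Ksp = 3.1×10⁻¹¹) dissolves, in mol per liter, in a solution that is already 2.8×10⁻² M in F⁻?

MgF₂(s) ⇌ Mg²⁺(aq) + 2 F⁻(aq)
F⁻ is already present at 2.8×10⁻² M. If s mol/L of MgF₂ dissolves, [Mg²⁺] = s while [F⁻] ≈ 2.8×10⁻² M.
Ksp = [Mg²⁺][F⁻]^2 = s(2.8×10⁻²)^2
s = 3.1×10⁻¹¹ / (2.8×10⁻²)^2 = 4.0×10⁻⁸
s = 4.0×10⁻⁸ M

4.0×10⁻⁸ M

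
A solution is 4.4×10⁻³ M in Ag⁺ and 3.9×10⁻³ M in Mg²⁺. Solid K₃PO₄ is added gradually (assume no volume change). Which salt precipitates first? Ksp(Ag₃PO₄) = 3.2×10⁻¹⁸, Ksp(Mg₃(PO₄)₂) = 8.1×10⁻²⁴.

Precipitation of each salt begins when its ion product equals Ksp.
For Ag₃PO₄: [PO₄³⁻] = (Ksp/[Ag⁺]^3) = 3.8×10⁻¹¹ M
For Mg₃(PO₄)₂: [PO₄³⁻] = (Ksp/[Mg²⁺]^3)^(1/2) = 1.2×10⁻⁸ M
Ag₃PO₄ requires the lower [PO₄³⁻], so it precipitates first.

Ag₃PO₄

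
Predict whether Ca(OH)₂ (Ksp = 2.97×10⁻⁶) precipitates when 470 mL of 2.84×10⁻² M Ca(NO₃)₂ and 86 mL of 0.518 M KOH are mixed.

Yes

After mixing, V = 470 mL + 86 mL = 556 mL.
[Ca²⁺] = (2.84×10⁻²)(470)/556 = 2.40×10⁻² M
[OH⁻] = (0.518)(86)/556 = 8.01×10⁻² M
Q = [Ca²⁺][OH⁻]^2 = 1.54×10⁻⁴
Since Q (1.54×10⁻⁴) exceeds Ksp (2.97×10⁻⁶), Ca(OH)₂ will precipitate.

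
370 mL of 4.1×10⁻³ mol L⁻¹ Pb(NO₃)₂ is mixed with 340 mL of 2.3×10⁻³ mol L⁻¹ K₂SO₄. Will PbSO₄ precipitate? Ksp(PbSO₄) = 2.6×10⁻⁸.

Yes

After mixing, V = 370 mL + 340 mL = 710 mL.
[Pb²⁺] = (4.1×10⁻³)(370)/710 = 2.1×10⁻³ mol L⁻¹
[SO₄²⁻] = (2.3×10⁻³)(340)/710 = 1.1×10⁻³ mol L⁻¹
Q = [Pb²⁺][SO₄²⁻] = 2.4×10⁻⁶
Since Q (2.4×10⁻⁶) exceeds Ksp (2.6×10⁻⁸), PbSO₄ will precipitate.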